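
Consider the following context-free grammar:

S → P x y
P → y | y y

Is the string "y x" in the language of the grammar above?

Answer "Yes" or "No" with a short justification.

No - no valid derivation exists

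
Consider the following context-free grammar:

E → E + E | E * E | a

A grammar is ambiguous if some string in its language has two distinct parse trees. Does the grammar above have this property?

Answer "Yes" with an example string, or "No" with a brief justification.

Yes - the string 'a * a * a + a' has two distinct parse trees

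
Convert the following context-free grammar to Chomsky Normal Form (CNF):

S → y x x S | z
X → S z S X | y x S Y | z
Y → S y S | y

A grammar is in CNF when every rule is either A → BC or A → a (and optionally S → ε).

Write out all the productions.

TY → y; TX → x; S → z; TZ → z; X → z; Y → y; S → TY X0; X0 → TX X1; X1 → TX S; X → S X2; X2 → TZ X3; X3 → S X; X → TY X4; X4 → TX X5; X5 → S Y; Y → S X6; X6 → TY S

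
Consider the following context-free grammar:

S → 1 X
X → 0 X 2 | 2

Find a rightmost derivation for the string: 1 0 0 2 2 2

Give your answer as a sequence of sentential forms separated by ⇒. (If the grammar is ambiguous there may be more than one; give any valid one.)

S ⇒ 1 X ⇒ 1 0 X 2 ⇒ 1 0 0 X 2 2 ⇒ 1 0 0 2 2 2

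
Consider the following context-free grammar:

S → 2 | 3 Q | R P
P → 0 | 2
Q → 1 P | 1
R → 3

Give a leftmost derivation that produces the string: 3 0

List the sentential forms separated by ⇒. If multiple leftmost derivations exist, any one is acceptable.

S ⇒ R P ⇒ 3 P ⇒ 3 0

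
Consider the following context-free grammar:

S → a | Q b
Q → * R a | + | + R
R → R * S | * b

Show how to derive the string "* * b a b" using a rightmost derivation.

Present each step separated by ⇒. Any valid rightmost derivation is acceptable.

S ⇒ Q b ⇒ * R a b ⇒ * * b a b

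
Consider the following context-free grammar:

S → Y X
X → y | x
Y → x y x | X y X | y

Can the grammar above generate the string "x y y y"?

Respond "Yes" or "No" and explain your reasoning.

Yes - a valid derivation exists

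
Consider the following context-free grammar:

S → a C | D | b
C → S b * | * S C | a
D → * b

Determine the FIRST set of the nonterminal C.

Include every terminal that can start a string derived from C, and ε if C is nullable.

We compute FIRST(C) using the standard algorithm.
FIRST(C) = {*, a, b}
FIRST(D) = {*}
FIRST(S) = {*, a, b}
Therefore, FIRST(C) = {*, a, b}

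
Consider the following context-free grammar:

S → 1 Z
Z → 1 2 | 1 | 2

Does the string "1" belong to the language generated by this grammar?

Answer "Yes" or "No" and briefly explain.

No - no valid derivation exists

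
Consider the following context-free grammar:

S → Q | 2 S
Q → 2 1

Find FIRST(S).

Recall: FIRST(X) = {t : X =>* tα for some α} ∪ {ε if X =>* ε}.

We compute FIRST(S) using the standard algorithm.
FIRST(Q) = {2}
FIRST(S) = {2}
Therefore, FIRST(S) = {2}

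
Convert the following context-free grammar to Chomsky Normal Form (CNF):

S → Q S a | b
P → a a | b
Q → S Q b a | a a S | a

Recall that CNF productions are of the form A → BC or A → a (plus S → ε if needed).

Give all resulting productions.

TA → a; S → b; P → b; TB → b; Q → a; S → Q X0; X0 → S TA; P → TA TA; Q → S X1; X1 → Q X2; X2 → TB TA; Q → TA X3; X3 → TA S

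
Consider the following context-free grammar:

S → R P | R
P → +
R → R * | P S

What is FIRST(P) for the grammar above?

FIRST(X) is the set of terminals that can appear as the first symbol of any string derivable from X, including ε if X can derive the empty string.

We compute FIRST(P) using the standard algorithm.
FIRST(P) = {+}
FIRST(R) = {+}
FIRST(S) = {+}
Therefore, FIRST(P) = {+}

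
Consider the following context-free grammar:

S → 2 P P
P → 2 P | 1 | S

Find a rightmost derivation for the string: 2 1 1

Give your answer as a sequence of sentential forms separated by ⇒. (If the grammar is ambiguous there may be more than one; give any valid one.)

S ⇒ 2 P P ⇒ 2 P 1 ⇒ 2 1 1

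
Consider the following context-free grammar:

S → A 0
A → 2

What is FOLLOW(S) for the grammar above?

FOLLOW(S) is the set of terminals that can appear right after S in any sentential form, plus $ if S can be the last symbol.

We compute FOLLOW(S) using the standard algorithm.
FOLLOW(S) starts with {$}.
FIRST(A) = {2}
FIRST(S) = {2}
FOLLOW(A) = {0}
FOLLOW(S) = {$}
Therefore, FOLLOW(S) = {$}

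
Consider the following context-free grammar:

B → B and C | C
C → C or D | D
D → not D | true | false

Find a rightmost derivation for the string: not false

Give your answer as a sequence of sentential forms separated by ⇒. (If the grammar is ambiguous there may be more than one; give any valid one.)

B ⇒ C ⇒ D ⇒ not D ⇒ not false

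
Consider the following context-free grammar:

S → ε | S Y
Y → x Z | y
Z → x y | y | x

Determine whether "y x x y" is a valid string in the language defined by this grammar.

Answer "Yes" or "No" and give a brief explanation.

Yes - a valid derivation exists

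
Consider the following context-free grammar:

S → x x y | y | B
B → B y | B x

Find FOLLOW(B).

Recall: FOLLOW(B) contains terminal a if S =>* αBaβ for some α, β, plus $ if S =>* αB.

We compute FOLLOW(B) using the standard algorithm.
FOLLOW(S) starts with {$}.
FIRST(B) = {}
FIRST(S) = {x, y}
FOLLOW(B) = {$, x, y}
FOLLOW(S) = {$}
Therefore, FOLLOW(B) = {$, x, y}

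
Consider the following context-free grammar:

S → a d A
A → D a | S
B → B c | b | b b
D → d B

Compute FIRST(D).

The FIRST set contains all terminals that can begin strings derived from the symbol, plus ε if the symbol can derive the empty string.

We compute FIRST(D) using the standard algorithm.
FIRST(A) = {a, d}
FIRST(B) = {b}
FIRST(D) = {d}
FIRST(S) = {a}
Therefore, FIRST(D) = {d}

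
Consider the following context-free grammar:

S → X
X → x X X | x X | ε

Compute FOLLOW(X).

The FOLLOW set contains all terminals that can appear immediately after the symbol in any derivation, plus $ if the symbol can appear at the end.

We compute FOLLOW(X) using the standard algorithm.
FOLLOW(S) starts with {$}.
FIRST(S) = {x, ε}
FIRST(X) = {x, ε}
FOLLOW(S) = {$}
FOLLOW(X) = {$, x}
Therefore, FOLLOW(X) = {$, x}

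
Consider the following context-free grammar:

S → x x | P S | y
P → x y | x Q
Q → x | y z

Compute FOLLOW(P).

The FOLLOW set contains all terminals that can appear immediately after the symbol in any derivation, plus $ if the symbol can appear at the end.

We compute FOLLOW(P) using the standard algorithm.
FOLLOW(S) starts with {$}.
FIRST(P) = {x}
FIRST(Q) = {x, y}
FIRST(S) = {x, y}
FOLLOW(P) = {x, y}
FOLLOW(Q) = {x, y}
FOLLOW(S) = {$}
Therefore, FOLLOW(P) = {x, y}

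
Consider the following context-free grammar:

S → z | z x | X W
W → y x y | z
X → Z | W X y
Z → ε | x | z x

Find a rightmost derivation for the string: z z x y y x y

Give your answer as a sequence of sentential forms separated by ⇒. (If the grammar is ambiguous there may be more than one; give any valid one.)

S ⇒ X W ⇒ X y x y ⇒ W X y y x y ⇒ W Z y y x y ⇒ W z x y y x y ⇒ z z x y y x y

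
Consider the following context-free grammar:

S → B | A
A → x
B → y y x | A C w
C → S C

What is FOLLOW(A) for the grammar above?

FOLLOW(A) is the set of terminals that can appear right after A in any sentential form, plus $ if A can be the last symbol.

We compute FOLLOW(A) using the standard algorithm.
FOLLOW(S) starts with {$}.
FIRST(A) = {x}
FIRST(B) = {x, y}
FIRST(C) = {x, y}
FIRST(S) = {x, y}
FOLLOW(A) = {$, x, y}
FOLLOW(B) = {$, x, y}
FOLLOW(C) = {w}
FOLLOW(S) = {$, x, y}
Therefore, FOLLOW(A) = {$, x, y}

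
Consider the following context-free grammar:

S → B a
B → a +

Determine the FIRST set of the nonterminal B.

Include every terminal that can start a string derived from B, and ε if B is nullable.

We compute FIRST(B) using the standard algorithm.
FIRST(B) = {a}
FIRST(S) = {a}
Therefore, FIRST(B) = {a}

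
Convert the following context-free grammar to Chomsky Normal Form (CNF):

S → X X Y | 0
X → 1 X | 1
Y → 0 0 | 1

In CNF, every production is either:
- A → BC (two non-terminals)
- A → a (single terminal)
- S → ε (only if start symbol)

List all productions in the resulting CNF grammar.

S → 0; T1 → 1; X → 1; T0 → 0; Y → 1; S → X X0; X0 → X Y; X → T1 X; Y → T0 T0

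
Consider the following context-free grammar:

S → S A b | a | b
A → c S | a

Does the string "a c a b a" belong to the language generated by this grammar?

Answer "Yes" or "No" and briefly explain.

No - no valid derivation exists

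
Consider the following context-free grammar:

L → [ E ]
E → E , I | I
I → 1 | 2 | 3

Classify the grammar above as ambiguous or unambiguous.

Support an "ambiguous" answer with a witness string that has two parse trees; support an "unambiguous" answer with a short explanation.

Unambiguous - every string in the language has a unique parse tree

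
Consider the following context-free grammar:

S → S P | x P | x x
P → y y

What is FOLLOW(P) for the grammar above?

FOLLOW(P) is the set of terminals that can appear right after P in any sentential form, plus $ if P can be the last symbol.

We compute FOLLOW(P) using the standard algorithm.
FOLLOW(S) starts with {$}.
FIRST(P) = {y}
FIRST(S) = {x}
FOLLOW(P) = {$, y}
FOLLOW(S) = {$, y}
Therefore, FOLLOW(P) = {$, y}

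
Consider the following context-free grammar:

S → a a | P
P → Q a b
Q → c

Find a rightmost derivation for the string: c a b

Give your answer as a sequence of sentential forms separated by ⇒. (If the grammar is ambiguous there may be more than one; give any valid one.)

S ⇒ P ⇒ Q a b ⇒ c a b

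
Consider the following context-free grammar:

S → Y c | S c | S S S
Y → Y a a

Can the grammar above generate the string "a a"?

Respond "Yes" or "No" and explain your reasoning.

No - no valid derivation exists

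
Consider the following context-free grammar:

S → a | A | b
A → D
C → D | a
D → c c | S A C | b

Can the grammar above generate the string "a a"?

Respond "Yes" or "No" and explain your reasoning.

No - no valid derivation exists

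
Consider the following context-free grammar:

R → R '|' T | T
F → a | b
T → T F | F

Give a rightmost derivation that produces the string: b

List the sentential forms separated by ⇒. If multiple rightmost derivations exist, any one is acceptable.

R ⇒ T ⇒ F ⇒ b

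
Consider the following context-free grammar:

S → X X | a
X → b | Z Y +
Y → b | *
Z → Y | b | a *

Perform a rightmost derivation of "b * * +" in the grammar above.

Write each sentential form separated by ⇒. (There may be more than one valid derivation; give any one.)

S ⇒ X X ⇒ X Z Y + ⇒ X Z * + ⇒ X Y * + ⇒ X * * + ⇒ b * * +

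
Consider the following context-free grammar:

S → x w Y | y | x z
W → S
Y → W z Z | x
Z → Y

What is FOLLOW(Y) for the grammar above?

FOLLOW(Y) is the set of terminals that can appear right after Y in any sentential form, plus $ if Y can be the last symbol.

We compute FOLLOW(Y) using the standard algorithm.
FOLLOW(S) starts with {$}.
FIRST(S) = {x, y}
FIRST(W) = {x, y}
FIRST(Y) = {x, y}
FIRST(Z) = {x, y}
FOLLOW(S) = {$, z}
FOLLOW(W) = {z}
FOLLOW(Y) = {$, z}
FOLLOW(Z) = {$, z}
Therefore, FOLLOW(Y) = {$, z}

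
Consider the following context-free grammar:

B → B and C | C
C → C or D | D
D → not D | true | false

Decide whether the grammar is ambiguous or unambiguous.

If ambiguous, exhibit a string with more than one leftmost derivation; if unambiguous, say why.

Unambiguous - every string in the language has a unique leftmost derivation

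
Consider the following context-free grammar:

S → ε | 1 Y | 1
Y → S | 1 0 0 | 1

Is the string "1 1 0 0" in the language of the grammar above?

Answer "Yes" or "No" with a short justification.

Yes - a valid derivation exists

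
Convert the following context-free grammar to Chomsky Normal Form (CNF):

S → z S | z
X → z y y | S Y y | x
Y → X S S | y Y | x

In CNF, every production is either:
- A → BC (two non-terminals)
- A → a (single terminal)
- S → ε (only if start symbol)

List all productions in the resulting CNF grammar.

TZ → z; S → z; TY → y; X → x; Y → x; S → TZ S; X → TZ X0; X0 → TY TY; X → S X1; X1 → Y TY; Y → X X2; X2 → S S; Y → TY Y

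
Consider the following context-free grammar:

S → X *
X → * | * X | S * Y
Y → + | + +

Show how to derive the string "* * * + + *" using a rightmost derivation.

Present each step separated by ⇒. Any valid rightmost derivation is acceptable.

S ⇒ X * ⇒ S * Y * ⇒ S * + + * ⇒ X * * + + * ⇒ * * * + + *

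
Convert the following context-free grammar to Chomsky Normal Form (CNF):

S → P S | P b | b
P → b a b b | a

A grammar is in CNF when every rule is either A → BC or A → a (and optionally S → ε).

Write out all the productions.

TB → b; S → b; TA → a; P → a; S → P S; S → P TB; P → TB X0; X0 → TA X1; X1 → TB TB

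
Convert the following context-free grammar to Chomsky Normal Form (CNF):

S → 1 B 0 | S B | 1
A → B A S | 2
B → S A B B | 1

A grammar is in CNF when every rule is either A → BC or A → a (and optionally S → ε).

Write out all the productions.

T1 → 1; T0 → 0; S → 1; A → 2; B → 1; S → T1 X0; X0 → B T0; S → S B; A → B X1; X1 → A S; B → S X2; X2 → A X3; X3 → B B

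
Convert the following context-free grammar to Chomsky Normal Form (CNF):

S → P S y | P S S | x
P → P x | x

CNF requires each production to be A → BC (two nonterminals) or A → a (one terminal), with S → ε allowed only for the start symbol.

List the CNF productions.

TY → y; S → x; TX → x; P → x; S → P X0; X0 → S TY; S → P X1; X1 → S S; P → P TX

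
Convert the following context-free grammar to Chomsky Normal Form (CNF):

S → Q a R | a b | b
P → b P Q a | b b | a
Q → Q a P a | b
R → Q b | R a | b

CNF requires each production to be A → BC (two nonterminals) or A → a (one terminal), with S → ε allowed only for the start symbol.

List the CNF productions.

TA → a; TB → b; S → b; P → a; Q → b; R → b; S → Q X0; X0 → TA R; S → TA TB; P → TB X1; X1 → P X2; X2 → Q TA; P → TB TB; Q → Q X3; X3 → TA X4; X4 → P TA; R → Q TB; R → R TA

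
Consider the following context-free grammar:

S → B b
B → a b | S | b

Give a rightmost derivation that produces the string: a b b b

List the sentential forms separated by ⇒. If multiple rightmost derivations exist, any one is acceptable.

S ⇒ B b ⇒ S b ⇒ B b b ⇒ a b b b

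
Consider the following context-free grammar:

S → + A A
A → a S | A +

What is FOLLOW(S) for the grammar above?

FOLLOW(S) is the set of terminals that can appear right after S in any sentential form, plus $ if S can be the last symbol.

We compute FOLLOW(S) using the standard algorithm.
FOLLOW(S) starts with {$}.
FIRST(A) = {a}
FIRST(S) = {+}
FOLLOW(A) = {$, +, a}
FOLLOW(S) = {$, +, a}
Therefore, FOLLOW(S) = {$, +, a}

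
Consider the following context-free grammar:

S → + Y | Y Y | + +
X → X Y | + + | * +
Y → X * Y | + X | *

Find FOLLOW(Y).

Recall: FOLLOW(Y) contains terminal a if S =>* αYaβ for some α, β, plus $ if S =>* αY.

We compute FOLLOW(Y) using the standard algorithm.
FOLLOW(S) starts with {$}.
FIRST(S) = {*, +}
FIRST(X) = {*, +}
FIRST(Y) = {*, +}
FOLLOW(S) = {$}
FOLLOW(X) = {$, *, +}
FOLLOW(Y) = {$, *, +}
Therefore, FOLLOW(Y) = {$, *, +}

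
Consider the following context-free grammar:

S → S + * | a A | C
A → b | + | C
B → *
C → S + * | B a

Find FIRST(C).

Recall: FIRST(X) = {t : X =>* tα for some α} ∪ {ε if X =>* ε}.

We compute FIRST(C) using the standard algorithm.
FIRST(A) = {*, +, a, b}
FIRST(B) = {*}
FIRST(C) = {*, a}
FIRST(S) = {*, a}
Therefore, FIRST(C) = {*, a}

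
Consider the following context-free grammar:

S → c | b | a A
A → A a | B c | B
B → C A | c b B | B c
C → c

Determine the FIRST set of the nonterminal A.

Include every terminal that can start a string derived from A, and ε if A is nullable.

We compute FIRST(A) using the standard algorithm.
FIRST(A) = {c}
FIRST(B) = {c}
FIRST(C) = {c}
FIRST(S) = {a, b, c}
Therefore, FIRST(A) = {c}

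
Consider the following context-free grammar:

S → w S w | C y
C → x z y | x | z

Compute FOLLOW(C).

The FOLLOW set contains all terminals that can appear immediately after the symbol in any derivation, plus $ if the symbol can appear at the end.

We compute FOLLOW(C) using the standard algorithm.
FOLLOW(S) starts with {$}.
FIRST(C) = {x, z}
FIRST(S) = {w, x, z}
FOLLOW(C) = {y}
FOLLOW(S) = {$, w}
Therefore, FOLLOW(C) = {y}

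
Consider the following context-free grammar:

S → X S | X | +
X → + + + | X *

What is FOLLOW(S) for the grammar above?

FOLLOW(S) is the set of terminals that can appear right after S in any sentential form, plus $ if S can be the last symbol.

We compute FOLLOW(S) using the standard algorithm.
FOLLOW(S) starts with {$}.
FIRST(S) = {+}
FIRST(X) = {+}
FOLLOW(S) = {$}
FOLLOW(X) = {$, *, +}
Therefore, FOLLOW(S) = {$}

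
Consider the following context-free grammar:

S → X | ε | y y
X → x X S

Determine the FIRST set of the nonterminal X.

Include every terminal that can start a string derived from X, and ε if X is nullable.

We compute FIRST(X) using the standard algorithm.
FIRST(S) = {x, y, ε}
FIRST(X) = {x}
Therefore, FIRST(X) = {x}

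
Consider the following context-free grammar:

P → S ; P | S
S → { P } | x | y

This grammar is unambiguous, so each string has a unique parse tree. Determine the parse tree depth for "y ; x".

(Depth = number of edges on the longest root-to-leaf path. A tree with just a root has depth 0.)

3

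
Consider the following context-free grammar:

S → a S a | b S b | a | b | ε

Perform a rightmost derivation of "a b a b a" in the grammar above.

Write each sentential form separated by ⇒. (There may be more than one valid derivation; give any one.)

S ⇒ a S a ⇒ a b S b a ⇒ a b a b a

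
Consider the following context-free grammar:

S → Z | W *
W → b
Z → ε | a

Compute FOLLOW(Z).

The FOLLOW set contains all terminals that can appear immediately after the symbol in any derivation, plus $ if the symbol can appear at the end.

We compute FOLLOW(Z) using the standard algorithm.
FOLLOW(S) starts with {$}.
FIRST(S) = {a, b, ε}
FIRST(W) = {b}
FIRST(Z) = {a, ε}
FOLLOW(S) = {$}
FOLLOW(W) = {*}
FOLLOW(Z) = {$}
Therefore, FOLLOW(Z) = {$}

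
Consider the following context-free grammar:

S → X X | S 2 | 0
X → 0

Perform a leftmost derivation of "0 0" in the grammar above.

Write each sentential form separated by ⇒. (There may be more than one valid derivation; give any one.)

S ⇒ X X ⇒ 0 X ⇒ 0 0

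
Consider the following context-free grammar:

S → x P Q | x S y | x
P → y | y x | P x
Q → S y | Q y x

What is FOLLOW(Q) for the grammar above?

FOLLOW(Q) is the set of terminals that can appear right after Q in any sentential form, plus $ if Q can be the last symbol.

We compute FOLLOW(Q) using the standard algorithm.
FOLLOW(S) starts with {$}.
FIRST(P) = {y}
FIRST(Q) = {x}
FIRST(S) = {x}
FOLLOW(P) = {x}
FOLLOW(Q) = {$, y}
FOLLOW(S) = {$, y}
Therefore, FOLLOW(Q) = {$, y}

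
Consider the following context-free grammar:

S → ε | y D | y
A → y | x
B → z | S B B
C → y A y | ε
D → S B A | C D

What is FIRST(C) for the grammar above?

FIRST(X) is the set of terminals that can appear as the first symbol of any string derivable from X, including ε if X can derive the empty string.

We compute FIRST(C) using the standard algorithm.
FIRST(A) = {x, y}
FIRST(B) = {y, z}
FIRST(C) = {y, ε}
FIRST(D) = {y, z}
FIRST(S) = {y, ε}
Therefore, FIRST(C) = {y, ε}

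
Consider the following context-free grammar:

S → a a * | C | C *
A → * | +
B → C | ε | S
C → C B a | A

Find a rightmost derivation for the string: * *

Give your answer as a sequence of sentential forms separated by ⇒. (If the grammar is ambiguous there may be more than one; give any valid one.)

S ⇒ C * ⇒ A * ⇒ * *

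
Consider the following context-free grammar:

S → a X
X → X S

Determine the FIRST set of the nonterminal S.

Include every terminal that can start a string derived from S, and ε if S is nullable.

We compute FIRST(S) using the standard algorithm.
FIRST(S) = {a}
FIRST(X) = {}
Therefore, FIRST(S) = {a}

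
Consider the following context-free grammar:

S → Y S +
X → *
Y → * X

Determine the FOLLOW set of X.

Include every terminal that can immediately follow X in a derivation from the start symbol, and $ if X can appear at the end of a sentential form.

We compute FOLLOW(X) using the standard algorithm.
FOLLOW(S) starts with {$}.
FIRST(S) = {*}
FIRST(X) = {*}
FIRST(Y) = {*}
FOLLOW(S) = {$, +}
FOLLOW(X) = {*}
FOLLOW(Y) = {*}
Therefore, FOLLOW(X) = {*}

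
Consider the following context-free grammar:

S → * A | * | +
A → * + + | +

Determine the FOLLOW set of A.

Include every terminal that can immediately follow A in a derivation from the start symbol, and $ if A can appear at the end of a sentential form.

We compute FOLLOW(A) using the standard algorithm.
FOLLOW(S) starts with {$}.
FIRST(A) = {*, +}
FIRST(S) = {*, +}
FOLLOW(A) = {$}
FOLLOW(S) = {$}
Therefore, FOLLOW(A) = {$}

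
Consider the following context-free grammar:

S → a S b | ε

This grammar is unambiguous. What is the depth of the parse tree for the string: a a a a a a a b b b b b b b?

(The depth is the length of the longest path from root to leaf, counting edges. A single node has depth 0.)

8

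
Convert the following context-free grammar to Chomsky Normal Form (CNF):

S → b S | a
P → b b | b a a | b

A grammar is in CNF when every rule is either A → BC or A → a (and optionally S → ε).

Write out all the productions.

TB → b; S → a; TA → a; P → b; S → TB S; P → TB TB; P → TB X0; X0 → TA TA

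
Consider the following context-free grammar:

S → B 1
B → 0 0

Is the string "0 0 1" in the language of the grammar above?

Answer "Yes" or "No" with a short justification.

Yes - a valid derivation exists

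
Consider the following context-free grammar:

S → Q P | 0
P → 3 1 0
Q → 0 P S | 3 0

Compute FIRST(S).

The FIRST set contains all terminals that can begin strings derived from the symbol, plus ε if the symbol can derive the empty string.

We compute FIRST(S) using the standard algorithm.
FIRST(P) = {3}
FIRST(Q) = {0, 3}
FIRST(S) = {0, 3}
Therefore, FIRST(S) = {0, 3}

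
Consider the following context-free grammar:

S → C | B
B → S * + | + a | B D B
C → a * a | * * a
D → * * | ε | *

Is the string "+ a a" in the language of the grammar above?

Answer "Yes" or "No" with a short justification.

No - no valid derivation exists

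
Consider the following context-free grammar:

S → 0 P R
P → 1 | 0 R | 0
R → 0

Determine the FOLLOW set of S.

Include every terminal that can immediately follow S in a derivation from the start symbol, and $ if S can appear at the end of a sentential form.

We compute FOLLOW(S) using the standard algorithm.
FOLLOW(S) starts with {$}.
FIRST(P) = {0, 1}
FIRST(R) = {0}
FIRST(S) = {0}
FOLLOW(P) = {0}
FOLLOW(R) = {$, 0}
FOLLOW(S) = {$}
Therefore, FOLLOW(S) = {$}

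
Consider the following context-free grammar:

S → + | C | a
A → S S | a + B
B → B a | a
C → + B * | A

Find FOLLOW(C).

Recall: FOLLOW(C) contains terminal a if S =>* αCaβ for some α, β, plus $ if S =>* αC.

We compute FOLLOW(C) using the standard algorithm.
FOLLOW(S) starts with {$}.
FIRST(A) = {+, a}
FIRST(B) = {a}
FIRST(C) = {+, a}
FIRST(S) = {+, a}
FOLLOW(A) = {$, +, a}
FOLLOW(B) = {$, *, +, a}
FOLLOW(C) = {$, +, a}
FOLLOW(S) = {$, +, a}
Therefore, FOLLOW(C) = {$, +, a}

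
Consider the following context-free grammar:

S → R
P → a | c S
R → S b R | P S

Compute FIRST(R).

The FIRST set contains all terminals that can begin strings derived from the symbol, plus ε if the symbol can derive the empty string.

We compute FIRST(R) using the standard algorithm.
FIRST(P) = {a, c}
FIRST(R) = {a, c}
FIRST(S) = {a, c}
Therefore, FIRST(R) = {a, c}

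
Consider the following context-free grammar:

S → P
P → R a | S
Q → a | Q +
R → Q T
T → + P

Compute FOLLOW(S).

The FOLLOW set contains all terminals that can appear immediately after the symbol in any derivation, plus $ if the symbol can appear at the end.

We compute FOLLOW(S) using the standard algorithm.
FOLLOW(S) starts with {$}.
FIRST(P) = {a}
FIRST(Q) = {a}
FIRST(R) = {a}
FIRST(S) = {a}
FIRST(T) = {+}
FOLLOW(P) = {$, a}
FOLLOW(Q) = {+}
FOLLOW(R) = {a}
FOLLOW(S) = {$, a}
FOLLOW(T) = {a}
Therefore, FOLLOW(S) = {$, a}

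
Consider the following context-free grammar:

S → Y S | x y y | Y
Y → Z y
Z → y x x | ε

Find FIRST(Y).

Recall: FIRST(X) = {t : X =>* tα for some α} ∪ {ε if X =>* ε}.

We compute FIRST(Y) using the standard algorithm.
FIRST(S) = {x, y}
FIRST(Y) = {y}
FIRST(Z) = {y, ε}
Therefore, FIRST(Y) = {y}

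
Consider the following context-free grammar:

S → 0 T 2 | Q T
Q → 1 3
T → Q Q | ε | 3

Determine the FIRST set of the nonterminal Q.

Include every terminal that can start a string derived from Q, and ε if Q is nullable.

We compute FIRST(Q) using the standard algorithm.
FIRST(Q) = {1}
FIRST(S) = {0, 1}
FIRST(T) = {1, 3, ε}
Therefore, FIRST(Q) = {1}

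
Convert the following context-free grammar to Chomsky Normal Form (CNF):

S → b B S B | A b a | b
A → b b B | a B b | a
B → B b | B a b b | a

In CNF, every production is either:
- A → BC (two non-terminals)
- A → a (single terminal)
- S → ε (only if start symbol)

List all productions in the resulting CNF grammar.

TB → b; TA → a; S → b; A → a; B → a; S → TB X0; X0 → B X1; X1 → S B; S → A X2; X2 → TB TA; A → TB X3; X3 → TB B; A → TA X4; X4 → B TB; B → B TB; B → B X5; X5 → TA X6; X6 → TB TB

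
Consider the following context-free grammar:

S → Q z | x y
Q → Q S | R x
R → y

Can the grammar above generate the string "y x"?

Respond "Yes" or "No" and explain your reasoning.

No - no valid derivation exists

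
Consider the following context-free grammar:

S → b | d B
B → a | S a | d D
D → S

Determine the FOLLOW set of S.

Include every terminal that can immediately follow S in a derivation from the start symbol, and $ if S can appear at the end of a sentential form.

We compute FOLLOW(S) using the standard algorithm.
FOLLOW(S) starts with {$}.
FIRST(B) = {a, b, d}
FIRST(D) = {b, d}
FIRST(S) = {b, d}
FOLLOW(B) = {$, a}
FOLLOW(D) = {$, a}
FOLLOW(S) = {$, a}
Therefore, FOLLOW(S) = {$, a}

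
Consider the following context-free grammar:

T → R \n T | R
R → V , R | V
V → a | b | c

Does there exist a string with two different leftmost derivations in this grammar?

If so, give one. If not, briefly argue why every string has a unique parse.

No - every string in the language has a unique leftmost derivation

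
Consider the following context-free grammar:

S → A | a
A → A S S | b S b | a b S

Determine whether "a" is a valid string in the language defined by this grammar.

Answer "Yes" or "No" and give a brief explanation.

Yes - a valid derivation exists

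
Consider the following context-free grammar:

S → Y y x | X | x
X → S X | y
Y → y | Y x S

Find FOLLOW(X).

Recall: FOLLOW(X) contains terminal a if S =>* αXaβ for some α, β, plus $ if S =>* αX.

We compute FOLLOW(X) using the standard algorithm.
FOLLOW(S) starts with {$}.
FIRST(S) = {x, y}
FIRST(X) = {x, y}
FIRST(Y) = {y}
FOLLOW(S) = {$, x, y}
FOLLOW(X) = {$, x, y}
FOLLOW(Y) = {x, y}
Therefore, FOLLOW(X) = {$, x, y}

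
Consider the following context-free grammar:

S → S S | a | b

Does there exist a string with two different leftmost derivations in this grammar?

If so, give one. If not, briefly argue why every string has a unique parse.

Yes - the string 'b a b a' has two distinct leftmost derivations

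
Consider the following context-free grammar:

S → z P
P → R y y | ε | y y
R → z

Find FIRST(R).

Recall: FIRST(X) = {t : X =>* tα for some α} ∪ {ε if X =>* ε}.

We compute FIRST(R) using the standard algorithm.
FIRST(P) = {y, z, ε}
FIRST(R) = {z}
FIRST(S) = {z}
Therefore, FIRST(R) = {z}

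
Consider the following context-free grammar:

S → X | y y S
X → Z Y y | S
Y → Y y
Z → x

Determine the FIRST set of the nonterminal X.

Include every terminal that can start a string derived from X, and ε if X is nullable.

We compute FIRST(X) using the standard algorithm.
FIRST(S) = {x, y}
FIRST(X) = {x, y}
FIRST(Y) = {}
FIRST(Z) = {x}
Therefore, FIRST(X) = {x, y}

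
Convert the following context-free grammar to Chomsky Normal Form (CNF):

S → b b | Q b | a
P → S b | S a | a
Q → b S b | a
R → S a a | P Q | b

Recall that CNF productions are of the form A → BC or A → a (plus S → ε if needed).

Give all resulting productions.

TB → b; S → a; TA → a; P → a; Q → a; R → b; S → TB TB; S → Q TB; P → S TB; P → S TA; Q → TB X0; X0 → S TB; R → S X1; X1 → TA TA; R → P Q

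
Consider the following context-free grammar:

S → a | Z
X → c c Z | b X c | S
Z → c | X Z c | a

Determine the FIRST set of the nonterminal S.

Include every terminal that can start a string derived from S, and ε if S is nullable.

We compute FIRST(S) using the standard algorithm.
FIRST(S) = {a, b, c}
FIRST(X) = {a, b, c}
FIRST(Z) = {a, b, c}
Therefore, FIRST(S) = {a, b, c}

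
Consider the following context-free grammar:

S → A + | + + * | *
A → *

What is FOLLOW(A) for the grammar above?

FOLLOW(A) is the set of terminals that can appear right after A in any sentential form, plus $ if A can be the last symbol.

We compute FOLLOW(A) using the standard algorithm.
FOLLOW(S) starts with {$}.
FIRST(A) = {*}
FIRST(S) = {*, +}
FOLLOW(A) = {+}
FOLLOW(S) = {$}
Therefore, FOLLOW(A) = {+}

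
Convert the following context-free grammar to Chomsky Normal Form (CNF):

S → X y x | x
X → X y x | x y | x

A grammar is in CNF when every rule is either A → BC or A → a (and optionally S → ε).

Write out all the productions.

TY → y; TX → x; S → x; X → x; S → X X0; X0 → TY TX; X → X X1; X1 → TY TX; X → TX TY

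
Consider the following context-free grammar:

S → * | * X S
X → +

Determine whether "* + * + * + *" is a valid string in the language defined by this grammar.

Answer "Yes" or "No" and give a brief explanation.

Yes - a valid derivation exists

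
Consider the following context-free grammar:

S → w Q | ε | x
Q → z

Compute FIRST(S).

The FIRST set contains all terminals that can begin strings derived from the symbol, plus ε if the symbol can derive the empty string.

We compute FIRST(S) using the standard algorithm.
FIRST(Q) = {z}
FIRST(S) = {w, x, ε}
Therefore, FIRST(S) = {w, x, ε}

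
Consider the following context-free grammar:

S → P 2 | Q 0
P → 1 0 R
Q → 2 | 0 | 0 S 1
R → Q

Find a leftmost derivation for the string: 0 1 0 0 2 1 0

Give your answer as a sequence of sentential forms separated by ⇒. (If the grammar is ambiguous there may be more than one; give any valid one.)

S ⇒ Q 0 ⇒ 0 S 1 0 ⇒ 0 P 2 1 0 ⇒ 0 1 0 R 2 1 0 ⇒ 0 1 0 Q 2 1 0 ⇒ 0 1 0 0 2 1 0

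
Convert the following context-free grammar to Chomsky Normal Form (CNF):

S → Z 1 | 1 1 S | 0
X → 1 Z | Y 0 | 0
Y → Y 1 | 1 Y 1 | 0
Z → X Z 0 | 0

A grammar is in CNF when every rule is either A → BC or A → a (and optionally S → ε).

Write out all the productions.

T1 → 1; S → 0; T0 → 0; X → 0; Y → 0; Z → 0; S → Z T1; S → T1 X0; X0 → T1 S; X → T1 Z; X → Y T0; Y → Y T1; Y → T1 X1; X1 → Y T1; Z → X X2; X2 → Z T0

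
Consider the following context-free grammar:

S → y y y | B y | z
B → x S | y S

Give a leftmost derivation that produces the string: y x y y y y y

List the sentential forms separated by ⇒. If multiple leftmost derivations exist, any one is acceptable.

S ⇒ B y ⇒ y S y ⇒ y B y y ⇒ y x S y y ⇒ y x y y y y y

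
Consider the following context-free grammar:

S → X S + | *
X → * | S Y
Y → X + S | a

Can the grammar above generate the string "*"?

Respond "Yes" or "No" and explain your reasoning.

Yes - a valid derivation exists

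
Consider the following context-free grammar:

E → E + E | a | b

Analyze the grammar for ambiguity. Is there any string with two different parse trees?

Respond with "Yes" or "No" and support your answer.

Yes - the string 'b + a + b + b + a' has two distinct parse trees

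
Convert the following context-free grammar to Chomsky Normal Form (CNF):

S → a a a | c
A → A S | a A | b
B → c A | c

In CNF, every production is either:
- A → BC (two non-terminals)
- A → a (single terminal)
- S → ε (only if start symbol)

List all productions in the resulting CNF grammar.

TA → a; S → c; A → b; TC → c; B → c; S → TA X0; X0 → TA TA; A → A S; A → TA A; B → TC A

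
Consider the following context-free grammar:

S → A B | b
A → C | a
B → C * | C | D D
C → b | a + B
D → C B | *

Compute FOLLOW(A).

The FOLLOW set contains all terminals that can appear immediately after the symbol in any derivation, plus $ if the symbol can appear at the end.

We compute FOLLOW(A) using the standard algorithm.
FOLLOW(S) starts with {$}.
FIRST(A) = {a, b}
FIRST(B) = {*, a, b}
FIRST(C) = {a, b}
FIRST(D) = {*, a, b}
FIRST(S) = {a, b}
FOLLOW(A) = {*, a, b}
FOLLOW(B) = {$, *, a, b}
FOLLOW(C) = {$, *, a, b}
FOLLOW(D) = {$, *, a, b}
FOLLOW(S) = {$}
Therefore, FOLLOW(A) = {*, a, b}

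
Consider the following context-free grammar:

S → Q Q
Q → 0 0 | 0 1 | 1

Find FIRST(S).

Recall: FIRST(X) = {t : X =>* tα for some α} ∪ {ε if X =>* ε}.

We compute FIRST(S) using the standard algorithm.
FIRST(Q) = {0, 1}
FIRST(S) = {0, 1}
Therefore, FIRST(S) = {0, 1}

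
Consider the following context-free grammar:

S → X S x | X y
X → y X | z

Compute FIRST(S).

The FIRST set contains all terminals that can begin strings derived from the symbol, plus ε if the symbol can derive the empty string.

We compute FIRST(S) using the standard algorithm.
FIRST(S) = {y, z}
FIRST(X) = {y, z}
Therefore, FIRST(S) = {y, z}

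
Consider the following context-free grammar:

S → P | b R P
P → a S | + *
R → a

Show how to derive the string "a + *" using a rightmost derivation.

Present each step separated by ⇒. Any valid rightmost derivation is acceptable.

S ⇒ P ⇒ a S ⇒ a P ⇒ a + *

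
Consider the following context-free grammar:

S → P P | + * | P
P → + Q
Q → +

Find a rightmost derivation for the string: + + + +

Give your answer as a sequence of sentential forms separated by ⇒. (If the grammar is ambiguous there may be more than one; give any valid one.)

S ⇒ P P ⇒ P + Q ⇒ P + + ⇒ + Q + + ⇒ + + + +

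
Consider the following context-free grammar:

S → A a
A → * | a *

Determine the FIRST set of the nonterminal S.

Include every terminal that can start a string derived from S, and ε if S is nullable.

We compute FIRST(S) using the standard algorithm.
FIRST(A) = {*, a}
FIRST(S) = {*, a}
Therefore, FIRST(S) = {*, a}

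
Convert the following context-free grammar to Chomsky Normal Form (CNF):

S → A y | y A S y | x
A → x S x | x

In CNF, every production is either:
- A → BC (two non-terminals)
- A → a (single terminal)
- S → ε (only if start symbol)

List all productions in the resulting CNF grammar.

TY → y; S → x; TX → x; A → x; S → A TY; S → TY X0; X0 → A X1; X1 → S TY; A → TX X2; X2 → S TX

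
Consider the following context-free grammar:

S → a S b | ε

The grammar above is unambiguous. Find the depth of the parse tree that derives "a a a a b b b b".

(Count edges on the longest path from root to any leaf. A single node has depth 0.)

5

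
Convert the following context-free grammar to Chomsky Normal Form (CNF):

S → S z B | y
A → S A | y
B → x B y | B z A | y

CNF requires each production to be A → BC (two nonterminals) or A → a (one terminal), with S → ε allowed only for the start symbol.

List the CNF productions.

TZ → z; S → y; A → y; TX → x; TY → y; B → y; S → S X0; X0 → TZ B; A → S A; B → TX X1; X1 → B TY; B → B X2; X2 → TZ A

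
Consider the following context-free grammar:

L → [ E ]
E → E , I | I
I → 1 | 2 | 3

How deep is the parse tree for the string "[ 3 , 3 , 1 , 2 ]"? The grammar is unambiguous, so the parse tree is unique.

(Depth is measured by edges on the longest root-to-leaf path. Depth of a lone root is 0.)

6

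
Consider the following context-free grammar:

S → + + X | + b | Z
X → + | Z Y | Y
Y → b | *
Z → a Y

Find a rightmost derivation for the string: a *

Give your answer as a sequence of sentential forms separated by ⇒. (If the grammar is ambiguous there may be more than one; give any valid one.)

S ⇒ Z ⇒ a Y ⇒ a *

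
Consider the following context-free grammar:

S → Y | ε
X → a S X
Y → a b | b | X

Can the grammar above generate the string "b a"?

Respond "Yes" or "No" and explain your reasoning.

No - no valid derivation exists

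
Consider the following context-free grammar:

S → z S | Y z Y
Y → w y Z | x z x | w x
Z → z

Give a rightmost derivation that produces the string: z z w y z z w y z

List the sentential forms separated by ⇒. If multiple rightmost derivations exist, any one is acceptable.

S ⇒ z S ⇒ z z S ⇒ z z Y z Y ⇒ z z Y z w y Z ⇒ z z Y z w y z ⇒ z z w y Z z w y z ⇒ z z w y z z w y z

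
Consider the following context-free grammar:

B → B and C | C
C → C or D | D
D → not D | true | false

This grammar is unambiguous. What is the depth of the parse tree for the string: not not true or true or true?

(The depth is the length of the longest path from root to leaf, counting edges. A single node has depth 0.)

7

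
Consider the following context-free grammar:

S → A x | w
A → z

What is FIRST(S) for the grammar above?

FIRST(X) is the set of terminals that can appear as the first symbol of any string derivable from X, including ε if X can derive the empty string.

We compute FIRST(S) using the standard algorithm.
FIRST(A) = {z}
FIRST(S) = {w, z}
Therefore, FIRST(S) = {w, z}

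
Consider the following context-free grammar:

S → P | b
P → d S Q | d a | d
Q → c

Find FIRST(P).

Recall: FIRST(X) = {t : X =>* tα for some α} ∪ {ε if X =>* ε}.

We compute FIRST(P) using the standard algorithm.
FIRST(P) = {d}
FIRST(Q) = {c}
FIRST(S) = {b, d}
Therefore, FIRST(P) = {d}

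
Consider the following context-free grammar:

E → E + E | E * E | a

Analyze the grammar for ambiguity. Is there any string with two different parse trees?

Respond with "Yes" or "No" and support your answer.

Yes - the string 'a * a * a + a * a * a' has two distinct parse trees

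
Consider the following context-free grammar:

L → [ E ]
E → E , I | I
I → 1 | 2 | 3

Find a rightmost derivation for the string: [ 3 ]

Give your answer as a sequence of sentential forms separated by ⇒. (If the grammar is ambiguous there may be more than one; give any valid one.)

L ⇒ [ E ] ⇒ [ I ] ⇒ [ 3 ]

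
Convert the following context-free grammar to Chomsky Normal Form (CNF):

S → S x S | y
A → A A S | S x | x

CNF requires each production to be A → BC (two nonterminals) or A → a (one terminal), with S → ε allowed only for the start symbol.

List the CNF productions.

TX → x; S → y; A → x; S → S X0; X0 → TX S; A → A X1; X1 → A S; A → S TX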